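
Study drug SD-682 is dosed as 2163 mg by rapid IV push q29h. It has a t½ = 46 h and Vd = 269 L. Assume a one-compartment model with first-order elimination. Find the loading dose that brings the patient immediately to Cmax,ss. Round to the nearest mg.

f = (1/2)^(29/46) ≈ 0.645982; accumulation ratio R = 1/(1−f) ≈ 2.82472.
Loading dose to hit Cmax,ss on first dose: D_load = D_maint·R ≈ 2163 × 2.82472 ≈ 6109.87 mg.

6110 mg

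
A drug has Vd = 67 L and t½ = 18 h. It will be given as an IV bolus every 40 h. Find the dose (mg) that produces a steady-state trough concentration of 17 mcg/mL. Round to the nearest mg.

4176 mg

τ/t½ = 40/18 ≈ 2.2222, so f = (1/2)^(40/18) ≈ 0.214311.
Cmin,ss = (D/Vd)·f/(1−f), so D = Cmin,ss·Vd·(1−f)/f.
D = 17 × 67 × (1−f)/f ≈ 17 × 67 × 3.66612 ≈ 4175.71 mg.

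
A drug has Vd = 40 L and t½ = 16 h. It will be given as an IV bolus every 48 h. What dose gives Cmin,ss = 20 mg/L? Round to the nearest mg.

5600 mg

τ/t½ = 48/16 ≈ 3, so f = (1/2)^(48/16) ≈ 0.125000.
Cmin,ss = (D/Vd)·f/(1−f), so D = Cmin,ss·Vd·(1−f)/f.
D = 20 × 40 × (1−f)/f ≈ 20 × 40 × 7.00000 ≈ 5600.00 mg.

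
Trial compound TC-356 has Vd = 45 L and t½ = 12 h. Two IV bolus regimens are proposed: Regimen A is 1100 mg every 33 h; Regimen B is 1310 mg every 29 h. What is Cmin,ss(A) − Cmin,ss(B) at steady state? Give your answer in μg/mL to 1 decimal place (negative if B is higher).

-2.4 μg/mL

Regimen A: f = (1/2)^(33/12) ≈ 0.1487; Cmin,ss = (1100/45)·f/(1−f) ≈ 4.270 μg/mL.
Regimen B: f = (1/2)^(29/12) ≈ 0.1873; Cmin,ss = (1310/45)·f/(1−f) ≈ 6.709 μg/mL.
Difference ≈ 4.270 − 6.709 ≈ -2.439 μg/mL.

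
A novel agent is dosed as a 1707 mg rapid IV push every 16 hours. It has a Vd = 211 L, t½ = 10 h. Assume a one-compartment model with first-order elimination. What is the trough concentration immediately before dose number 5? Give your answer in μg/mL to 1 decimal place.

3.9 μg/mL

f = (1/2)^(τ/t½) = (1/2)^(16/10) ≈ 0.3299.
C₀ = D/Vd = 1707/211 ≈ 8.090 μg/mL.
Before the 5th dose, 4 doses have been given. Superposition: Cmin = C₀·(f + f² + … + f^4).
≈ 8.090 × (0.3299 + 0.1088 + 0.0359 + 0.0118) ≈ 8.090 × 0.4864 ≈ 3.935 μg/mL.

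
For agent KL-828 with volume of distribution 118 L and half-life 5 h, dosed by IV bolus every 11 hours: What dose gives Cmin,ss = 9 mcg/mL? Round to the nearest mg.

3818 mg

τ/t½ = 11/5 ≈ 2.2, so f = (1/2)^(11/5) ≈ 0.217638.
Cmin,ss = (D/Vd)·f/(1−f), so D = Cmin,ss·Vd·(1−f)/f.
D = 9 × 118 × (1−f)/f ≈ 9 × 118 × 3.59479 ≈ 3817.67 mg.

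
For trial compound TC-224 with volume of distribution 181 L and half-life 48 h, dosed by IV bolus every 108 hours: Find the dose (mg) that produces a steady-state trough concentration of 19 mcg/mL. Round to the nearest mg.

12920 mg

τ/t½ = 108/48 ≈ 2.25, so f = (1/2)^(108/48) ≈ 0.210224.
Cmin,ss = (D/Vd)·f/(1−f), so D = Cmin,ss·Vd·(1−f)/f.
D = 19 × 181 × (1−f)/f ≈ 19 × 181 × 3.75683 ≈ 12919.74 mg.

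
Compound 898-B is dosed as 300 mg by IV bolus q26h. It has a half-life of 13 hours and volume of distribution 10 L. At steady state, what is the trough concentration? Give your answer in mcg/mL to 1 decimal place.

10.0 mcg/mL

The dosing interval is 2 half-lives, so f = 2^(−2) = 0.25.
At steady state, R = 1/(1 − 0.25) = 4/3.
Single-dose peak C₀ = D/Vd = 300/10 = 30 mcg/mL.
Steady-state peak Cmax,ss = C₀·R = 30 × 4/3 ≈ 40.000 mcg/mL.
Steady-state trough Cmin,ss = Cmax,ss·f ≈ 40.000 × 0.25 ≈ 10.000 mcg/mL.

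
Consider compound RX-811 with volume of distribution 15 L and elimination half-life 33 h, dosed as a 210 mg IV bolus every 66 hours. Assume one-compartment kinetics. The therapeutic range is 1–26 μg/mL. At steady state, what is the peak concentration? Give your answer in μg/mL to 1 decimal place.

18.7 μg/mL

The dosing interval is 2 half-lives, so f = 2^(−2) = 0.25.
Accumulation ratio R = 1/(1 − f) = 1/0.75 = 4/3.
Single-dose peak C₀ = D/Vd = 210/15 = 14 μg/mL.
Steady-state peak Cmax,ss = C₀·R = 14 × 4/3 ≈ 18.667 μg/mL.
Peak 18.7 μg/mL vs MTC 26 μg/mL: below toxic threshold.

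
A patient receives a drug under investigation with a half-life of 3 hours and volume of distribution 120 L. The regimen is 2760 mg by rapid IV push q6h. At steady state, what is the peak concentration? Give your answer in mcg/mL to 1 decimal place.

τ = 6 h = 2 half-lives, so f = (1/2)^2 = 0.25.
Accumulation ratio R = 1/(1 − f) = 1/0.75 = 4/3.
Single-dose peak C₀ = D/Vd = 2760/120 = 23 mcg/mL.
Steady-state peak Cmax,ss = C₀·R = 23 × 4/3 ≈ 30.667 mcg/mL.

30.7 mcg/mL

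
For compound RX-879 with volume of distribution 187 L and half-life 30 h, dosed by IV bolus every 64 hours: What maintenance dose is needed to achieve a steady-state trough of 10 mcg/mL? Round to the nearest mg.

τ/t½ = 64/30 ≈ 2.1333, so f = (1/2)^(64/30) ≈ 0.227931.
Cmin,ss = (D/Vd)·f/(1−f), so D = Cmin,ss·Vd·(1−f)/f.
D = 10 × 187 × (1−f)/f ≈ 10 × 187 × 3.38729 ≈ 6334.23 mg.

6334 mg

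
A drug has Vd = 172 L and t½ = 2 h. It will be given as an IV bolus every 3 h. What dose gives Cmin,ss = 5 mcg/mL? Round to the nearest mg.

τ/t½ = 3/2 ≈ 1.5, so f = (1/2)^(3/2) ≈ 0.353553.
Cmin,ss = (D/Vd)·f/(1−f), so D = Cmin,ss·Vd·(1−f)/f.
D = 5 × 172 × (1−f)/f ≈ 5 × 172 × 1.82843 ≈ 1572.45 mg.

1572 mg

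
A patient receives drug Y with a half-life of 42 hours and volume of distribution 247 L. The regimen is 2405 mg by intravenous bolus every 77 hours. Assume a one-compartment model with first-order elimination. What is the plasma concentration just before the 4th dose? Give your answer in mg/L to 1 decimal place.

f = (1/2)^(τ/t½) = (1/2)^(77/42) ≈ 0.2806.
C₀ = D/Vd = 2405/247 ≈ 9.737 mg/L.
Before the 4th dose, 3 doses have been given. Superposition: Cmin = C₀·(f + f² + … + f^3).
≈ 9.737 × (0.2806 + 0.0787 + 0.0221) ≈ 9.737 × 0.3814 ≈ 3.714 mg/L.

3.7 mg/L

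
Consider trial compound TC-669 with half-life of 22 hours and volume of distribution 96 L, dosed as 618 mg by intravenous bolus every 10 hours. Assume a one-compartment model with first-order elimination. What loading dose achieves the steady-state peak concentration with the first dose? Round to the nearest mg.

2287 mg

f = (1/2)^(10/22) ≈ 0.729740; accumulation ratio R = 1/(1−f) ≈ 3.70014.
Loading dose to hit Cmax,ss on first dose: D_load = D_maint·R ≈ 618 × 3.70014 ≈ 2286.69 mg.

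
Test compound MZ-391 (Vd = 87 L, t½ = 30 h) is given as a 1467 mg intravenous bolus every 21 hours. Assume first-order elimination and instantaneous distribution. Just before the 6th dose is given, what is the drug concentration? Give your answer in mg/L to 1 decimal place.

24.6 mg/L

f = (1/2)^(τ/t½) = (1/2)^(21/30) ≈ 0.6156.
C₀ = D/Vd = 1467/87 ≈ 16.862 mg/L.
Before the 6th dose, 5 doses have been given. Superposition: Cmin = C₀·(f + f² + … + f^5).
≈ 16.862 × (0.6156 + 0.3790 + 0.2333 + 0.1436 + 0.0884) ≈ 16.862 × 1.4599 ≈ 24.617 mg/L.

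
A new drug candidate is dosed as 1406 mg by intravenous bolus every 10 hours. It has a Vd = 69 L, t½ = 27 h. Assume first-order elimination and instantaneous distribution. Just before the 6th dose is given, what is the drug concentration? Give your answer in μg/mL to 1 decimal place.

f = (1/2)^(τ/t½) = (1/2)^(10/27) ≈ 0.7736.
C₀ = D/Vd = 1406/69 ≈ 20.377 μg/mL.
Before the 6th dose, 5 doses have been given. Superposition: Cmin = C₀·(f + f² + … + f^5).
≈ 20.377 × (0.7736 + 0.5985 + 0.4630 + 0.3582 + 0.2771) ≈ 20.377 × 2.4704 ≈ 50.339 μg/mL.

50.3 μg/mL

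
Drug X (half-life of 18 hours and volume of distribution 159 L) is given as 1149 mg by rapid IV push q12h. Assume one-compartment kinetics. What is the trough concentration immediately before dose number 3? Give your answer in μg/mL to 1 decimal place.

f = (1/2)^(τ/t½) = (1/2)^(12/18) ≈ 0.6300.
C₀ = D/Vd = 1149/159 ≈ 7.226 μg/mL.
Before the 3rd dose, 2 doses have been given. Superposition: Cmin = C₀·(f + f²).
≈ 7.226 × (0.6300 + 0.3969) ≈ 7.226 × 1.0269 ≈ 7.420 μg/mL.

7.4 μg/mL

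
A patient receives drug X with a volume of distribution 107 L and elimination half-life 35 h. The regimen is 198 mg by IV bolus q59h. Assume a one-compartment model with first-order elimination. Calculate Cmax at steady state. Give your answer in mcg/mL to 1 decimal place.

2.7 mcg/mL

Over one 59-h interval, 59/35 ≈ 1.6857 half-lives elapse, leaving f ≈ 0.3108 of each dose.
At steady state, accumulation factor R = 1/(1 − e^(−kτ)) ≈ 1.4510.
Each bolus raises the concentration by D/Vd = 198/107 ≈ 1.850 mcg/mL.
Steady-state peak Cmax,ss = C₀·R ≈ 1.850 × 1.4510 ≈ 2.684 mcg/mL.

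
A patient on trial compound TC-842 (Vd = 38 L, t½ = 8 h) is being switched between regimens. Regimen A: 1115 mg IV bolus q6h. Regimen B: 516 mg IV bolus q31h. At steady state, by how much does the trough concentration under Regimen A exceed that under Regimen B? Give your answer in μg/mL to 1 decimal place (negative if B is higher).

Regimen A: f = (1/2)^(6/8) ≈ 0.5946; Cmin,ss = (1115/38)·f/(1−f) ≈ 43.036 μg/mL.
Regimen B: f = (1/2)^(31/8) ≈ 0.0682; Cmin,ss = (516/38)·f/(1−f) ≈ 0.994 μg/mL.
Difference ≈ 43.036 − 0.994 ≈ 42.042 μg/mL.

42.0 μg/mL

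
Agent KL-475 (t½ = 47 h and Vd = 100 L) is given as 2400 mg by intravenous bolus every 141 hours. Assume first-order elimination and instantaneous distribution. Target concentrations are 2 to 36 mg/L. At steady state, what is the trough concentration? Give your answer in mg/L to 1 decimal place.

3.4 mg/L

τ = 141 h = 3 half-lives, so f = (1/2)^3 = 0.125.
At steady state, R = 1/(1 − 0.125) = 8/7.
Single-dose peak C₀ = D/Vd = 2400/100 = 24 mg/L.
Steady-state peak Cmax,ss = C₀·R = 24 × 8/7 ≈ 27.429 mg/L.
Steady-state trough Cmin,ss = Cmax,ss·f ≈ 27.429 × 0.125 ≈ 3.429 mg/L.
Trough 3.4 mg/L vs MEC 2 mg/L: adequate.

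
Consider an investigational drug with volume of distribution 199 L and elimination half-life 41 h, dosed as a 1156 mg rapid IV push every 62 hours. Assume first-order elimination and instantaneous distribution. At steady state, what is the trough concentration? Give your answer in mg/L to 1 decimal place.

3.1 mg/L

Over one 62-h interval, 62/41 ≈ 1.5122 half-lives elapse, leaving f ≈ 0.3506 of each dose.
Accumulation ratio R = 1/(1 − f) ≈ 1/0.6494 ≈ 1.5399.
Single-dose peak C₀ = D/Vd = 1156/199 ≈ 5.809 mg/L.
Cmax,ss = C₀/(1 − f) ≈ 5.809/0.6494 ≈ 8.945 mg/L.
One interval later, Cmin,ss = Cmax,ss·e^(−kτ) ≈ 8.945 × 0.3506 ≈ 3.136 mg/L.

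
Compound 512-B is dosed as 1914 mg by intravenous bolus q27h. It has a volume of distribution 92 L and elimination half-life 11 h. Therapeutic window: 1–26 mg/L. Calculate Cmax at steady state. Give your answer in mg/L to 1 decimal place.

25.4 mg/L

τ/t½ = 27/11 ≈ 2.4545, so fraction remaining f = (1/2)^(27/11) ≈ 0.1824.
At steady state, accumulation factor R = 1/(1 − e^(−kτ)) ≈ 1.2231.
Single-dose peak C₀ = D/Vd = 1914/92 ≈ 20.804 mg/L.
Steady-state peak Cmax,ss = C₀·R ≈ 20.804 × 1.2231 ≈ 25.445 mg/L.
Peak 25.4 mg/L vs MTC 26 mg/L: below toxic threshold.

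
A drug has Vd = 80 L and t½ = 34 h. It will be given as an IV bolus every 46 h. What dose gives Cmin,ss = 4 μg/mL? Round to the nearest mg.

τ/t½ = 46/34 ≈ 1.3529, so f = (1/2)^(46/34) ≈ 0.391493.
Cmin,ss = (D/Vd)·f/(1−f), so D = Cmin,ss·Vd·(1−f)/f.
D = 4 × 80 × (1−f)/f ≈ 4 × 80 × 1.55432 ≈ 497.38 mg.

497 mg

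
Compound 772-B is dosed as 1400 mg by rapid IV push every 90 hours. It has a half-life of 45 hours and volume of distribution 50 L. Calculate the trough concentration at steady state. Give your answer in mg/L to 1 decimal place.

9.3 mg/L

τ = 90 h = 2 half-lives, so f = (1/2)^2 = 0.25.
At steady state, R = 1/(1 − 0.25) = 4/3.
Single-dose peak C₀ = D/Vd = 1400/50 = 28 mg/L.
Steady-state peak Cmax,ss = C₀·R = 28 × 4/3 ≈ 37.333 mg/L.
Steady-state trough Cmin,ss = Cmax,ss·f ≈ 37.333 × 0.25 ≈ 9.333 mg/L.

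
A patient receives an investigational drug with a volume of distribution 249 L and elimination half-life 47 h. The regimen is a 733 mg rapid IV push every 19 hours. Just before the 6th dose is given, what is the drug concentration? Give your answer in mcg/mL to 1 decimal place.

6.9 mcg/mL

f = (1/2)^(τ/t½) = (1/2)^(19/47) ≈ 0.7556.
C₀ = D/Vd = 733/249 ≈ 2.944 mcg/mL.
Before the 6th dose, 5 doses have been given. Superposition: Cmin = C₀·(f + f² + … + f^5).
≈ 2.944 × (0.7556 + 0.5709 + 0.4314 + 0.3260 + 0.2463) ≈ 2.944 × 2.3302 ≈ 6.860 mcg/mL.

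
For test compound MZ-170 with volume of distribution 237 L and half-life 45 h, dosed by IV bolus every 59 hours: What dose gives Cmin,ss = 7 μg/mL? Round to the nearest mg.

2458 mg

τ/t½ = 59/45 ≈ 1.3111, so f = (1/2)^(59/45) ≈ 0.403010.
Cmin,ss = (D/Vd)·f/(1−f), so D = Cmin,ss·Vd·(1−f)/f.
D = 7 × 237 × (1−f)/f ≈ 7 × 237 × 1.48133 ≈ 2457.53 mg.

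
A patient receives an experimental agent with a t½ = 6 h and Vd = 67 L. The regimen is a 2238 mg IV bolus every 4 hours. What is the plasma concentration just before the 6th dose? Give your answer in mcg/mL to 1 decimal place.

f = (1/2)^(τ/t½) = (1/2)^(4/6) ≈ 0.6300.
C₀ = D/Vd = 2238/67 ≈ 33.403 mcg/mL.
Before the 6th dose, 5 doses have been given. Superposition: Cmin = C₀·(f + f² + … + f^5).
≈ 33.403 × (0.6300 + 0.3969 + 0.2500 + 0.1575 + 0.0992) ≈ 33.403 × 1.5336 ≈ 51.227 mcg/mL.

51.2 mcg/mL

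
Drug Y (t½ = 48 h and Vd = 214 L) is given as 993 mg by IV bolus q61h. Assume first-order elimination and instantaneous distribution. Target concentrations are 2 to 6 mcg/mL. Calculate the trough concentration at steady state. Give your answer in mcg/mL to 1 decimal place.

3.3 mcg/mL

k = ln2/t½ = ln2/48 ≈ 0.014441 h⁻¹; fraction remaining f = e^(−kτ) = e^(−0.014441×61) ≈ 0.4144.
Accumulation ratio R = 1/(1 − f) ≈ 1/0.5856 ≈ 1.7077.
Each bolus raises the concentration by D/Vd = 993/214 ≈ 4.640 mcg/mL.
Steady-state peak Cmax,ss = C₀·R ≈ 4.640 × 1.7077 ≈ 7.924 mcg/mL.
One interval later, Cmin,ss = Cmax,ss·e^(−kτ) ≈ 7.924 × 0.4144 ≈ 3.284 mcg/mL.
Trough 3.3 mcg/mL vs MEC 2 mcg/mL: adequate.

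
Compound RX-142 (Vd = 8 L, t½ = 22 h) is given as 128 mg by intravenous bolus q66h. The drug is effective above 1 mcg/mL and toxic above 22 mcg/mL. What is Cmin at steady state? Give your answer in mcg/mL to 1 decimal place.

2.3 mcg/mL

τ = 66 h = 3 half-lives, so f = (1/2)^3 = 0.125.
Accumulation ratio R = 1/(1 − f) = 1/0.875 = 8/7.
Single-dose peak C₀ = D/Vd = 128/8 = 16 mcg/mL.
Steady-state peak Cmax,ss = C₀·R = 16 × 8/7 ≈ 18.286 mcg/mL.
Steady-state trough Cmin,ss = Cmax,ss·f ≈ 18.286 × 0.125 ≈ 2.286 mcg/mL.
Trough 2.3 mcg/mL vs MEC 1 mcg/mL: adequate.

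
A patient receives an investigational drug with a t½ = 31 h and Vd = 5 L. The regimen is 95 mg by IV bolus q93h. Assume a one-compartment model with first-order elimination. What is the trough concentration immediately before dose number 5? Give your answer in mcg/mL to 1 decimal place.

f = (1/2)^(τ/t½) = (1/2)^(93/31) ≈ 0.1250.
C₀ = D/Vd = 95/5 ≈ 19.000 mcg/mL.
Before the 5th dose, 4 doses have been given. Superposition: Cmin = C₀·(f + f² + … + f^4).
≈ 19.000 × (0.1250 + 0.0156 + 0.0020 + 0.0002) ≈ 19.000 × 0.1428 ≈ 2.713 mcg/mL.

2.7 mcg/mL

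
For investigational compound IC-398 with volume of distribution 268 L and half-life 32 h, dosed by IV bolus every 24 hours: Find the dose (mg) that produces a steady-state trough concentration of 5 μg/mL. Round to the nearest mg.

914 mg

τ/t½ = 24/32 ≈ 0.75, so f = (1/2)^(24/32) ≈ 0.594604.
Cmin,ss = (D/Vd)·f/(1−f), so D = Cmin,ss·Vd·(1−f)/f.
D = 5 × 268 × (1−f)/f ≈ 5 × 268 × 0.68179 ≈ 913.60 mg.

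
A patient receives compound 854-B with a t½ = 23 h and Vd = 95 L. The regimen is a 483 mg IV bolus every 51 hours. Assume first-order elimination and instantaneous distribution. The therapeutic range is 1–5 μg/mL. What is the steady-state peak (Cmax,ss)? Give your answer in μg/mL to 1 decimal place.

Over one 51-h interval, 51/23 ≈ 2.2174 half-lives elapse, leaving f ≈ 0.2150 of each dose.
Accumulation ratio R = 1/(1 − f) ≈ 1/0.7850 ≈ 1.2739.
Single-dose peak C₀ = D/Vd = 483/95 ≈ 5.084 μg/mL.
Steady-state peak Cmax,ss = C₀·R ≈ 5.084 × 1.2739 ≈ 6.477 μg/mL.
Peak 6.5 μg/mL vs MTC 5 μg/mL: exceeds toxic threshold.

6.5 μg/mL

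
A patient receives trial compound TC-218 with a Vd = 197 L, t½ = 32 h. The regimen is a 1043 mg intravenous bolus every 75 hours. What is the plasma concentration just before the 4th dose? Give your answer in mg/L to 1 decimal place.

1.3 mg/L

f = (1/2)^(τ/t½) = (1/2)^(75/32) ≈ 0.1970.
C₀ = D/Vd = 1043/197 ≈ 5.294 mg/L.
Before the 4th dose, 3 doses have been given. Superposition: Cmin = C₀·(f + f² + … + f^3).
≈ 5.294 × (0.1970 + 0.0388 + 0.0076) ≈ 5.294 × 0.2434 ≈ 1.289 mg/L.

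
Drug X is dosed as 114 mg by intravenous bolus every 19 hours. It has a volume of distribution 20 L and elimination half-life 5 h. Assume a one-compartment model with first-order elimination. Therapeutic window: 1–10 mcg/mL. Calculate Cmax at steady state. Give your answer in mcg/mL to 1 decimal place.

τ/t½ = 19/5 ≈ 3.8, so fraction remaining f = (1/2)^(19/5) ≈ 0.0718.
At steady state, accumulation factor R = 1/(1 − e^(−kτ)) ≈ 1.0774.
Each bolus raises the concentration by D/Vd = 114/20 ≈ 5.700 mcg/mL.
Steady-state peak Cmax,ss = C₀·R ≈ 5.700 × 1.0774 ≈ 6.141 mcg/mL.
Peak 6.1 mcg/mL vs MTC 10 mcg/mL: below toxic threshold.

6.1 mcg/mL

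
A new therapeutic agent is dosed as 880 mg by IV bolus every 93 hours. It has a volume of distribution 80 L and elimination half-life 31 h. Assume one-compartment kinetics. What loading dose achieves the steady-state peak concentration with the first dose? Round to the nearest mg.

f = (1/2)^(93/31) ≈ 0.125000; accumulation ratio R = 1/(1−f) ≈ 1.14286.
Loading dose to hit Cmax,ss on first dose: D_load = D_maint·R ≈ 880 × 1.14286 ≈ 1005.72 mg.

1006 mg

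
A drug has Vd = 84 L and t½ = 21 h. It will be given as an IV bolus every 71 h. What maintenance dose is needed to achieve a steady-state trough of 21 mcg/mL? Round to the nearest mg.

16613 mg

τ/t½ = 71/21 ≈ 3.381, so f = (1/2)^(71/21) ≈ 0.095991.
Cmin,ss = (D/Vd)·f/(1−f), so D = Cmin,ss·Vd·(1−f)/f.
D = 21 × 84 × (1−f)/f ≈ 21 × 84 × 9.41764 ≈ 16612.72 mg.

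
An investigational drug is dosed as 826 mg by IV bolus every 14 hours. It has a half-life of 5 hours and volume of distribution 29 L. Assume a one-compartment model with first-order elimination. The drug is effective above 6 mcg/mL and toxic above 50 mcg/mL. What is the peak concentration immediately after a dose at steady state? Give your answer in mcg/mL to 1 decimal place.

Over one 14-h interval, 14/5 ≈ 2.8 half-lives elapse, leaving f ≈ 0.1436 of each dose.
Accumulation ratio R = 1/(1 − f) ≈ 1/0.8564 ≈ 1.1677.
Each bolus raises the concentration by D/Vd = 826/29 ≈ 28.483 mcg/mL.
Steady-state peak Cmax,ss = C₀·R ≈ 28.483 × 1.1677 ≈ 33.260 mcg/mL.
Peak 33.3 mcg/mL vs MTC 50 mcg/mL: below toxic threshold.

33.3 mcg/mL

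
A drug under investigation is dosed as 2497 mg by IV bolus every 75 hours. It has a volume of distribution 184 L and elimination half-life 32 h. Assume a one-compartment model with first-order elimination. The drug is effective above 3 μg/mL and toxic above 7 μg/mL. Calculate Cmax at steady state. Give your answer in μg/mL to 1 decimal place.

16.9 μg/mL

k = ln2/t½ = ln2/32 ≈ 0.021661 h⁻¹; fraction remaining f = e^(−kτ) = e^(−0.021661×75) ≈ 0.1970.
At steady state, accumulation factor R = 1/(1 − e^(−kτ)) ≈ 1.2453.
Single-dose peak C₀ = D/Vd = 2497/184 ≈ 13.571 μg/mL.
Steady-state peak Cmax,ss = C₀·R ≈ 13.571 × 1.2453 ≈ 16.900 μg/mL.
Peak 16.9 μg/mL vs MTC 7 μg/mL: exceeds toxic threshold.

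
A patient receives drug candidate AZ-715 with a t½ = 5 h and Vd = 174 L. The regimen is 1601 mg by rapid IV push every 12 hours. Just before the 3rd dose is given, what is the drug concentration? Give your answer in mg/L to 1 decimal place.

f = (1/2)^(τ/t½) = (1/2)^(12/5) ≈ 0.1895.
C₀ = D/Vd = 1601/174 ≈ 9.201 mg/L.
Before the 3rd dose, 2 doses have been given. Superposition: Cmin = C₀·(f + f²).
≈ 9.201 × (0.1895 + 0.0359) ≈ 9.201 × 0.2254 ≈ 2.074 mg/L.

2.1 mg/L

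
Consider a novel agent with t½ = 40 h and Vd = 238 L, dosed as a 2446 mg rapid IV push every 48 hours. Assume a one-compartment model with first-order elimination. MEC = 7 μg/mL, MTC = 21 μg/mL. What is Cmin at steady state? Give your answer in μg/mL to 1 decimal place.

7.9 μg/mL

k = ln2/t½ = ln2/40 ≈ 0.017329 h⁻¹; fraction remaining f = e^(−kτ) = e^(−0.017329×48) ≈ 0.4353.
Single-dose peak C₀ = D/Vd = 2446/238 ≈ 10.277 μg/mL.
Steady-state trough Cmin,ss = C₀·f/(1−f) ≈ 10.277 × 0.4353/0.5647 ≈ 7.922 μg/mL.
Trough 7.9 μg/mL vs MEC 7 μg/mL: adequate.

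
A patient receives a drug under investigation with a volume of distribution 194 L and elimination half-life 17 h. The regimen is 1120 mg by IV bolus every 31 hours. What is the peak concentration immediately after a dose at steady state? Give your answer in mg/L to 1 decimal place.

τ/t½ = 31/17 ≈ 1.8235, so fraction remaining f = (1/2)^(31/17) ≈ 0.2825.
Accumulation ratio R = 1/(1 − f) ≈ 1/0.7175 ≈ 1.3937.
Each bolus raises the concentration by D/Vd = 1120/194 ≈ 5.773 mg/L.
Steady-state peak Cmax,ss = C₀·R ≈ 5.773 × 1.3937 ≈ 8.046 mg/L.

8.0 mg/L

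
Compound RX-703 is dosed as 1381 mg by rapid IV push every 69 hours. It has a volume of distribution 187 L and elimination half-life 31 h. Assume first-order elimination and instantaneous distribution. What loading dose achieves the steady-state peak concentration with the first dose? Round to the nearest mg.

f = (1/2)^(69/31) ≈ 0.213779; accumulation ratio R = 1/(1−f) ≈ 1.27191.
Loading dose to hit Cmax,ss on first dose: D_load = D_maint·R ≈ 1381 × 1.27191 ≈ 1756.51 mg.

1757 mg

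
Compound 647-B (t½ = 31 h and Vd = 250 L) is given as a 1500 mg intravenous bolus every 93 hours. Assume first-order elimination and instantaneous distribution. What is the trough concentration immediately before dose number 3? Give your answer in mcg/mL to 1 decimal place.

f = (1/2)^(τ/t½) = (1/2)^(93/31) ≈ 0.1250.
C₀ = D/Vd = 1500/250 ≈ 6.000 mcg/mL.
Before the 3rd dose, 2 doses have been given. Superposition: Cmin = C₀·(f + f²).
≈ 6.000 × (0.1250 + 0.0156) ≈ 6.000 × 0.1406 ≈ 0.844 mcg/mL.

0.8 mcg/mL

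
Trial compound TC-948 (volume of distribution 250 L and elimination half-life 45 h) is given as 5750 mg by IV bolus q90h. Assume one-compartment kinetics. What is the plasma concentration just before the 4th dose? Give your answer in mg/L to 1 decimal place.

7.5 mg/L

f = (1/2)^(τ/t½) = (1/2)^(90/45) ≈ 0.2500.
C₀ = D/Vd = 5750/250 ≈ 23.000 mg/L.
Before the 4th dose, 3 doses have been given. Superposition: Cmin = C₀·(f + f² + … + f^3).
≈ 23.000 × (0.2500 + 0.0625 + 0.0156) ≈ 23.000 × 0.3281 ≈ 7.546 mg/L.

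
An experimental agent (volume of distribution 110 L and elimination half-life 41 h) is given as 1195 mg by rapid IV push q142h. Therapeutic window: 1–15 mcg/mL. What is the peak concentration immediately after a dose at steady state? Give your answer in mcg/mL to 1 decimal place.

Over one 142-h interval, 142/41 ≈ 3.4634 half-lives elapse, leaving f ≈ 0.0907 of each dose.
At steady state, accumulation factor R = 1/(1 − e^(−kτ)) ≈ 1.0997.
Single-dose peak C₀ = D/Vd = 1195/110 ≈ 10.864 mcg/mL.
Steady-state peak Cmax,ss = C₀·R ≈ 10.864 × 1.0997 ≈ 11.947 mcg/mL.
Peak 11.9 mcg/mL vs MTC 15 mcg/mL: below toxic threshold.

11.9 mcg/mL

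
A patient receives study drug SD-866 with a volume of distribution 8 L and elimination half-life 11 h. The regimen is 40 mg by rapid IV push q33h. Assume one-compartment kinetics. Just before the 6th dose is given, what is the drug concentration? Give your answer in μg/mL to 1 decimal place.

f = (1/2)^(τ/t½) = (1/2)^(33/11) ≈ 0.1250.
C₀ = D/Vd = 40/8 ≈ 5.000 μg/mL.
Before the 6th dose, 5 doses have been given. Superposition: Cmin = C₀·(f + f² + … + f^5).
≈ 5.000 × (0.1250 + 0.0156 + 0.0020 + 0.0002 + 0.0000) ≈ 5.000 × 0.1428 ≈ 0.714 μg/mL.

0.7 μg/mL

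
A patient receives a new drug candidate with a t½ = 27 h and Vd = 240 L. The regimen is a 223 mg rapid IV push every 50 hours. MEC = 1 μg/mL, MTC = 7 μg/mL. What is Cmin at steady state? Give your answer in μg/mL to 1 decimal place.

k = ln2/t½ = ln2/27 ≈ 0.025672 h⁻¹; fraction remaining f = e^(−kτ) = e^(−0.025672×50) ≈ 0.2770.
Each bolus raises the concentration by D/Vd = 223/240 ≈ 0.929 μg/mL.
Steady-state trough Cmin,ss = C₀·f/(1−f) ≈ 0.929 × 0.2770/0.7230 ≈ 0.356 μg/mL.
Trough 0.4 μg/mL vs MEC 1 μg/mL: subtherapeutic.

0.4 μg/mL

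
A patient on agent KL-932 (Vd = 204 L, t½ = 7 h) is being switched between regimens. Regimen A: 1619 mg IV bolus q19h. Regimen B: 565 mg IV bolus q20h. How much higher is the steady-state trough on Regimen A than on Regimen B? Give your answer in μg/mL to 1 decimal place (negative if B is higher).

Regimen A: f = (1/2)^(19/7) ≈ 0.1524; Cmin,ss = (1619/204)·f/(1−f) ≈ 1.427 μg/mL.
Regimen B: f = (1/2)^(20/7) ≈ 0.1380; Cmin,ss = (565/204)·f/(1−f) ≈ 0.443 μg/mL.
Difference ≈ 1.427 − 0.443 ≈ 0.984 μg/mL.

1.0 μg/mL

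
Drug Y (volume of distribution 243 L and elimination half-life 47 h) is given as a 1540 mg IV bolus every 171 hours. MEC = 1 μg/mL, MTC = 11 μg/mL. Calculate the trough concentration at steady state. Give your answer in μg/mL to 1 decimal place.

0.6 μg/mL

Over one 171-h interval, 171/47 ≈ 3.6383 half-lives elapse, leaving f ≈ 0.0803 of each dose.
At steady state, accumulation factor R = 1/(1 − e^(−kτ)) ≈ 1.0873.
Single-dose peak C₀ = D/Vd = 1540/243 ≈ 6.337 μg/mL.
Steady-state peak Cmax,ss = C₀·R ≈ 6.337 × 1.0873 ≈ 6.890 μg/mL.
Steady-state trough Cmin,ss = Cmax,ss·f ≈ 6.890 × 0.0803 ≈ 0.553 μg/mL.
Trough 0.6 μg/mL vs MEC 1 μg/mL: subtherapeutic.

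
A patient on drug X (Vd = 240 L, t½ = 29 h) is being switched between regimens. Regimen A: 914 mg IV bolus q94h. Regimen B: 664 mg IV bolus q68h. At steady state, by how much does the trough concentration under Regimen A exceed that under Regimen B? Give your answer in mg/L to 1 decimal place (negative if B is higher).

-0.2 mg/L

Regimen A: f = (1/2)^(94/29) ≈ 0.1057; Cmin,ss = (914/240)·f/(1−f) ≈ 0.450 mg/L.
Regimen B: f = (1/2)^(68/29) ≈ 0.1969; Cmin,ss = (664/240)·f/(1−f) ≈ 0.678 mg/L.
Difference ≈ 0.450 − 0.678 ≈ -0.228 mg/L.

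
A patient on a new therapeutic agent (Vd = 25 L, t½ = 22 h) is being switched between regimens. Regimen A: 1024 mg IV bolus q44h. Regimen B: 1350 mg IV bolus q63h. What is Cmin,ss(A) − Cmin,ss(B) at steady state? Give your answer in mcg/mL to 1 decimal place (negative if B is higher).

5.1 mcg/mL

Regimen A: f = (1/2)^(44/22) ≈ 0.2500; Cmin,ss = (1024/25)·f/(1−f) ≈ 13.653 mcg/mL.
Regimen B: f = (1/2)^(63/22) ≈ 0.1374; Cmin,ss = (1350/25)·f/(1−f) ≈ 8.601 mcg/mL.
Difference ≈ 13.653 − 8.601 ≈ 5.052 mcg/mL.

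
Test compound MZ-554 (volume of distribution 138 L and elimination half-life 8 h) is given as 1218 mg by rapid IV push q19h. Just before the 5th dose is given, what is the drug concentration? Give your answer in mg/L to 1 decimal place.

f = (1/2)^(τ/t½) = (1/2)^(19/8) ≈ 0.1928.
C₀ = D/Vd = 1218/138 ≈ 8.826 mg/L.
Before the 5th dose, 4 doses have been given. Superposition: Cmin = C₀·(f + f² + … + f^4).
≈ 8.826 × (0.1928 + 0.0372 + 0.0072 + 0.0014) ≈ 8.826 × 0.2386 ≈ 2.106 mg/L.

2.1 mg/L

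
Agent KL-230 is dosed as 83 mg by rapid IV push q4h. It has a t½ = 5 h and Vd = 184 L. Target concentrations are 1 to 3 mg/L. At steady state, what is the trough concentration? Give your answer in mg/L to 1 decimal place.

Over one 4-h interval, 4/5 ≈ 0.8 half-lives elapse, leaving f ≈ 0.5743 of each dose.
Single-dose peak C₀ = D/Vd = 83/184 ≈ 0.451 mg/L.
Steady-state trough Cmin,ss = C₀·f/(1−f) ≈ 0.451 × 0.5743/0.4257 ≈ 0.608 mg/L.
Trough 0.6 mg/L vs MEC 1 mg/L: subtherapeutic.

0.6 mg/L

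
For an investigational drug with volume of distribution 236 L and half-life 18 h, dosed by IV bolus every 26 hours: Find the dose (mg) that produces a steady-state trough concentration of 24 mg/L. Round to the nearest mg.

9751 mg

τ/t½ = 26/18 ≈ 1.4444, so f = (1/2)^(26/18) ≈ 0.367434.
Cmin,ss = (D/Vd)·f/(1−f), so D = Cmin,ss·Vd·(1−f)/f.
D = 24 × 236 × (1−f)/f ≈ 24 × 236 × 1.72158 ≈ 9751.03 mg.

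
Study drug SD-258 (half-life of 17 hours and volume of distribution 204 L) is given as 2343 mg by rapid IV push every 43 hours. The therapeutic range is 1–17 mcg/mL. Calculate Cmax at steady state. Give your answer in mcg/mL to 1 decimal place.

Over one 43-h interval, 43/17 ≈ 2.5294 half-lives elapse, leaving f ≈ 0.1732 of each dose.
Accumulation ratio R = 1/(1 − f) ≈ 1/0.8268 ≈ 1.2095.
Single-dose peak C₀ = D/Vd = 2343/204 ≈ 11.485 mcg/mL.
Steady-state peak Cmax,ss = C₀·R ≈ 11.485 × 1.2095 ≈ 13.891 mcg/mL.
Peak 13.9 mcg/mL vs MTC 17 mcg/mL: below toxic threshold.

13.9 mcg/mL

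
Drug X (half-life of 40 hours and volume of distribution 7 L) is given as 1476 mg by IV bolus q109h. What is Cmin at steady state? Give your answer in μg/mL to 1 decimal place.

τ/t½ = 109/40 ≈ 2.725, so fraction remaining f = (1/2)^(109/40) ≈ 0.1512.
Each bolus raises the concentration by D/Vd = 1476/7 ≈ 210.857 μg/mL.
Steady-state trough Cmin,ss = C₀·f/(1−f) ≈ 210.857 × 0.1512/0.8488 ≈ 37.561 μg/mL.

37.6 μg/mL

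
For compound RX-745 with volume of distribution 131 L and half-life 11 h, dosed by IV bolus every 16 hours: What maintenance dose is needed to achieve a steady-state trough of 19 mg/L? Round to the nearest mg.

τ/t½ = 16/11 ≈ 1.4545, so f = (1/2)^(16/11) ≈ 0.364870.
Cmin,ss = (D/Vd)·f/(1−f), so D = Cmin,ss·Vd·(1−f)/f.
D = 19 × 131 × (1−f)/f ≈ 19 × 131 × 1.74070 ≈ 4332.60 mg.

4333 mg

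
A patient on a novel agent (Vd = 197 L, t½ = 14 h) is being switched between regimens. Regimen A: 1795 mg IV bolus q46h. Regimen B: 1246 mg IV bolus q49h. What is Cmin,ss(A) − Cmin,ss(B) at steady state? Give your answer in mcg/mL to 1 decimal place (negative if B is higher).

Regimen A: f = (1/2)^(46/14) ≈ 0.1025; Cmin,ss = (1795/197)·f/(1−f) ≈ 1.041 mcg/mL.
Regimen B: f = (1/2)^(49/14) ≈ 0.0884; Cmin,ss = (1246/197)·f/(1−f) ≈ 0.613 mcg/mL.
Difference ≈ 1.041 − 0.613 ≈ 0.428 mcg/mL.

0.4 mcg/mL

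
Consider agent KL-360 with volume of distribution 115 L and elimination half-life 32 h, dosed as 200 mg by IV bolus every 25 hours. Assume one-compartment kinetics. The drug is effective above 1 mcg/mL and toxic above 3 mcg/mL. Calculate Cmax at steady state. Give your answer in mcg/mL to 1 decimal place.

4.2 mcg/mL

τ/t½ = 25/32 ≈ 0.78125, so fraction remaining f = (1/2)^(25/32) ≈ 0.5819.
At steady state, accumulation factor R = 1/(1 − e^(−kτ)) ≈ 2.3918.
Each bolus raises the concentration by D/Vd = 200/115 ≈ 1.739 mcg/mL.
Steady-state peak Cmax,ss = C₀·R ≈ 1.739 × 2.3918 ≈ 4.159 mcg/mL.
Peak 4.2 mcg/mL vs MTC 3 mcg/mL: exceeds toxic threshold.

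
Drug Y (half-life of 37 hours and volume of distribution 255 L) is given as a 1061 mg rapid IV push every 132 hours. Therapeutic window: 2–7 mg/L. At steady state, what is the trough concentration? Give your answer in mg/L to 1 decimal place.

Over one 132-h interval, 132/37 ≈ 3.5676 half-lives elapse, leaving f ≈ 0.0843 of each dose.
Each bolus raises the concentration by D/Vd = 1061/255 ≈ 4.161 mg/L.
Steady-state trough Cmin,ss = C₀·f/(1−f) ≈ 4.161 × 0.0843/0.9157 ≈ 0.383 mg/L.
Trough 0.4 mg/L vs MEC 2 mg/L: subtherapeutic.

0.4 mg/L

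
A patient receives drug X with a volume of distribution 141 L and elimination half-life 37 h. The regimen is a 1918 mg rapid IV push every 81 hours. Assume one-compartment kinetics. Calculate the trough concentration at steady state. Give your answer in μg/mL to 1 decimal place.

3.8 μg/mL

k = ln2/t½ = ln2/37 ≈ 0.018734 h⁻¹; fraction remaining f = e^(−kτ) = e^(−0.018734×81) ≈ 0.2193.
Each bolus raises the concentration by D/Vd = 1918/141 ≈ 13.603 μg/mL.
Steady-state trough Cmin,ss = C₀·f/(1−f) ≈ 13.603 × 0.2193/0.7807 ≈ 3.821 μg/mL.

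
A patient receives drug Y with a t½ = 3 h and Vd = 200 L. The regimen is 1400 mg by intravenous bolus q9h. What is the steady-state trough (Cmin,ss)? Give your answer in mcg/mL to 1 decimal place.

The dosing interval is 3 half-lives, so f = 2^(−3) = 0.125.
At steady state, R = 1/(1 − 0.125) = 8/7.
Single-dose peak C₀ = D/Vd = 1400/200 = 7 mcg/mL.
Steady-state peak Cmax,ss = C₀·R = 7 × 8/7 ≈ 8.000 mcg/mL.
Steady-state trough Cmin,ss = Cmax,ss·f ≈ 8.000 × 0.125 ≈ 1.000 mcg/mL.

1.0 mcg/mL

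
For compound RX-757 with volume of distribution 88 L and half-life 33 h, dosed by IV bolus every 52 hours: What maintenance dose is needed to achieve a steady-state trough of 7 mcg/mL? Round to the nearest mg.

τ/t½ = 52/33 ≈ 1.5758, so f = (1/2)^(52/33) ≈ 0.335467.
Cmin,ss = (D/Vd)·f/(1−f), so D = Cmin,ss·Vd·(1−f)/f.
D = 7 × 88 × (1−f)/f ≈ 7 × 88 × 1.98092 ≈ 1220.25 mg.

1220 mg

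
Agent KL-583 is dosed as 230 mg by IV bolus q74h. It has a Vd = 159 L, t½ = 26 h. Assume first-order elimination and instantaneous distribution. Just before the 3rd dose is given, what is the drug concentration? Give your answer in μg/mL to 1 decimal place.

f = (1/2)^(τ/t½) = (1/2)^(74/26) ≈ 0.1391.
C₀ = D/Vd = 230/159 ≈ 1.447 μg/mL.
Before the 3rd dose, 2 doses have been given. Superposition: Cmin = C₀·(f + f²).
≈ 1.447 × (0.1391 + 0.0193) ≈ 1.447 × 0.1584 ≈ 0.229 μg/mL.

0.2 μg/mL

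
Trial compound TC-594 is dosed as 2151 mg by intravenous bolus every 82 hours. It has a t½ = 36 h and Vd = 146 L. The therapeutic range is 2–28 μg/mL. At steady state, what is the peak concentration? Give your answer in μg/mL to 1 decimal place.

Over one 82-h interval, 82/36 ≈ 2.2778 half-lives elapse, leaving f ≈ 0.2062 of each dose.
At steady state, accumulation factor R = 1/(1 − e^(−kτ)) ≈ 1.2598.
Each bolus raises the concentration by D/Vd = 2151/146 ≈ 14.733 μg/mL.
Steady-state peak Cmax,ss = C₀·R ≈ 14.733 × 1.2598 ≈ 18.561 μg/mL.
Peak 18.6 μg/mL vs MTC 28 μg/mL: below toxic threshold.

18.6 μg/mL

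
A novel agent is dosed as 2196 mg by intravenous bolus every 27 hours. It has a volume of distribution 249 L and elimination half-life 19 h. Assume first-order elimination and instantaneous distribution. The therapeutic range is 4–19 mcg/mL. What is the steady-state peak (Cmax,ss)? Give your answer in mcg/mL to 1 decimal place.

k = ln2/t½ = ln2/19 ≈ 0.036481 h⁻¹; fraction remaining f = e^(−kτ) = e^(−0.036481×27) ≈ 0.3734.
At steady state, accumulation factor R = 1/(1 − e^(−kτ)) ≈ 1.5959.
Single-dose peak C₀ = D/Vd = 2196/249 ≈ 8.819 mcg/mL.
Steady-state peak Cmax,ss = C₀·R ≈ 8.819 × 1.5959 ≈ 14.074 mcg/mL.
Peak 14.1 mcg/mL vs MTC 19 mcg/mL: below toxic threshold.

14.1 mcg/mL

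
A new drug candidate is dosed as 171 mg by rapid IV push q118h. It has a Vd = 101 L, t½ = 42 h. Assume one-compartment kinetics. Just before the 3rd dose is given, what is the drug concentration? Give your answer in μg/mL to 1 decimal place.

0.3 μg/mL

f = (1/2)^(τ/t½) = (1/2)^(118/42) ≈ 0.1426.
C₀ = D/Vd = 171/101 ≈ 1.693 μg/mL.
Before the 3rd dose, 2 doses have been given. Superposition: Cmin = C₀·(f + f²).
≈ 1.693 × (0.1426 + 0.0203) ≈ 1.693 × 0.1629 ≈ 0.276 μg/mL.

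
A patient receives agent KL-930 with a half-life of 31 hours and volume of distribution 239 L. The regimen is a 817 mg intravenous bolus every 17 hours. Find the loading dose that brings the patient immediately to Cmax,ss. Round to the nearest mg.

f = (1/2)^(17/31) ≈ 0.683784; accumulation ratio R = 1/(1−f) ≈ 3.16240.
Loading dose to hit Cmax,ss on first dose: D_load = D_maint·R ≈ 817 × 3.16240 ≈ 2583.68 mg.

2584 mg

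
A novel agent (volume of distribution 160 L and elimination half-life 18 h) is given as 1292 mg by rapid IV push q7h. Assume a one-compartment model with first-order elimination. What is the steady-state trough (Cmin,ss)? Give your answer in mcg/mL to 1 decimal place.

Over one 7-h interval, 7/18 ≈ 0.38889 half-lives elapse, leaving f ≈ 0.7637 of each dose.
Each bolus raises the concentration by D/Vd = 1292/160 ≈ 8.075 mcg/mL.
Steady-state trough Cmin,ss = C₀·f/(1−f) ≈ 8.075 × 0.7637/0.2363 ≈ 26.098 mcg/mL.

26.1 mcg/mL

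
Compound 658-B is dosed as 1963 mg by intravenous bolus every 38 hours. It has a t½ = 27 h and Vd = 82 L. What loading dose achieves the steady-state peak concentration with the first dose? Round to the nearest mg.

3151 mg

f = (1/2)^(38/27) ≈ 0.376989; accumulation ratio R = 1/(1−f) ≈ 1.60511.
Loading dose to hit Cmax,ss on first dose: D_load = D_maint·R ≈ 1963 × 1.60511 ≈ 3150.83 mg.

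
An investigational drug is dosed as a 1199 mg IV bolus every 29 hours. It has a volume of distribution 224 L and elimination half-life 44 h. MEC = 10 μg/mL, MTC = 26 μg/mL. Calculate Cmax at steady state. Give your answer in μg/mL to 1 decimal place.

14.6 μg/mL

τ/t½ = 29/44 ≈ 0.65909, so fraction remaining f = (1/2)^(29/44) ≈ 0.6333.
Accumulation ratio R = 1/(1 − f) ≈ 1/0.3667 ≈ 2.7270.
Each bolus raises the concentration by D/Vd = 1199/224 ≈ 5.353 μg/mL.
Steady-state peak Cmax,ss = C₀·R ≈ 5.353 × 2.7270 ≈ 14.598 μg/mL.
Peak 14.6 μg/mL vs MTC 26 μg/mL: below toxic threshold.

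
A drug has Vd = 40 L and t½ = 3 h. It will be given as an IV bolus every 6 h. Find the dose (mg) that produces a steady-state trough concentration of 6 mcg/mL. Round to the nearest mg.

τ/t½ = 6/3 ≈ 2, so f = (1/2)^(6/3) ≈ 0.250000.
Cmin,ss = (D/Vd)·f/(1−f), so D = Cmin,ss·Vd·(1−f)/f.
D = 6 × 40 × (1−f)/f ≈ 6 × 40 × 3.00000 ≈ 720.00 mg.

720 mg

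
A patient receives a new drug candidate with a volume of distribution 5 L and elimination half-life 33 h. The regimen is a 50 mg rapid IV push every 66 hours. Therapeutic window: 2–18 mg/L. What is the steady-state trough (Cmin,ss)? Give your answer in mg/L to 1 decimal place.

3.3 mg/L

τ = 66 h = 2 half-lives, so f = (1/2)^2 = 0.25.
Accumulation ratio R = 1/(1 − f) = 1/0.75 = 4/3.
Single-dose peak C₀ = D/Vd = 50/5 = 10 mg/L.
Steady-state peak Cmax,ss = C₀·R = 10 × 4/3 ≈ 13.333 mg/L.
Steady-state trough Cmin,ss = Cmax,ss·f ≈ 13.333 × 0.25 ≈ 3.333 mg/L.
Trough 3.3 mg/L vs MEC 2 mg/L: adequate.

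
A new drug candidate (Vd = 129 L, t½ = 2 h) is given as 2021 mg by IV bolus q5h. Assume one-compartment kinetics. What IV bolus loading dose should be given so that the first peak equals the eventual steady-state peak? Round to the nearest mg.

2455 mg

f = (1/2)^(5/2) ≈ 0.176777; accumulation ratio R = 1/(1−f) ≈ 1.21474.
Loading dose to hit Cmax,ss on first dose: D_load = D_maint·R ≈ 2021 × 1.21474 ≈ 2454.99 mg.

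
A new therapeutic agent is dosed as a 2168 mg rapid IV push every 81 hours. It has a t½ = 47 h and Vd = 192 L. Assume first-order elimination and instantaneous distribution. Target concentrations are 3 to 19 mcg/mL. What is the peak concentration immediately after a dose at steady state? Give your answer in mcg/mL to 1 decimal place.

16.2 mcg/mL

τ/t½ = 81/47 ≈ 1.7234, so fraction remaining f = (1/2)^(81/47) ≈ 0.3028.
Accumulation ratio R = 1/(1 − f) ≈ 1/0.6972 ≈ 1.4343.
Single-dose peak C₀ = D/Vd = 2168/192 ≈ 11.292 mcg/mL.
Steady-state peak Cmax,ss = C₀·R ≈ 11.292 × 1.4343 ≈ 16.196 mcg/mL.
Peak 16.2 mcg/mL vs MTC 19 mcg/mL: below toxic threshold.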